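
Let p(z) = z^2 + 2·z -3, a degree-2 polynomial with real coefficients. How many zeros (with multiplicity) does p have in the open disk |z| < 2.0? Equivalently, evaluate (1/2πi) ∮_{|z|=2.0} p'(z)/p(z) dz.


The zeros of p are: -3, 1.
Their magnitudes are: 3, 1.
Zeros with |z| < R = 2.0: 1.
Count = 1.
By the argument principle, (1/2πi) ∮_{|z|=R} p'(z)/p(z) dz equals exactly this count.

Number of zeros inside |z| < 2.0: 1.


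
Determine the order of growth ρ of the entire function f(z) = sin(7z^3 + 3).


Write sin(w) = (e^{iw} ± e^{−iw})/(2 or 2i), so |sin(w)| ≤ e^{|w|}. With w = 7z^3 + 3, |w| ≤ 7r^3 + 3 on |z|=r, giving M(r) ≤ e^{7r^3 + 3} and ρ ≤ 3. For the lower bound, choose z on |z|=r with 7z^3 purely imaginary of modulus 7r^3; then |sin(7z^3 + 3)| grows like e^{7r^3}/2, so ρ ≥ 3. Hence ρ = 3.
Therefore ρ = 3.

Order ρ = 3.


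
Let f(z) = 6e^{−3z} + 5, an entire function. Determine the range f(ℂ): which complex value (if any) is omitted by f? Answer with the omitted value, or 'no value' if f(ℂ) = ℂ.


Little Picard bounds the complement of f(ℂ) to at most one point.
e^{−3z} is never zero on ℂ, so 6·e^{−3z} takes every value in ℂ ∖ {0}. Adding 5 shifts the range to ℂ ∖ {5}. Thus f omits exactly the value 5.

Omitted value: 5.


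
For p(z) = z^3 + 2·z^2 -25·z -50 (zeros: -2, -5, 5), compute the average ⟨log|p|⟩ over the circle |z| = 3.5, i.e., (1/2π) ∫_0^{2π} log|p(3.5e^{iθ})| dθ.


Zeros: -5, -2, 5; r = 3.5.
Inside |z| < r: -2. Outside (|z| ≥ r): -5, 5.
p(0) = -50, so log|p(0)| = log(50) = 3.9120.
Apply Jensen: I(r) = log|p(0)| + Σ_k log(r/|z_k|), summed over zeros inside |z| < r.
  log(r/|z_k|) for z_k = -2: log(3.5/2) = 0.5596
  Outside zeros (-5, 5) contribute nothing to the Jensen sum.
Sum over inside zeros: 0.5596.
I(r) = log|p(0)| + (inside sum) = 3.9120 + 0.5596 = 4.4716.
Note: since some zeros are outside |z| ≤ r, the simplified n·log(r) form does NOT apply — only the inside zeros contribute.

I(r) ≈ 4.4716.


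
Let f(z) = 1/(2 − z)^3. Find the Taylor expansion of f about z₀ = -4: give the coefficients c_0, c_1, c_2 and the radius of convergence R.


Let w = z − z₀, so z = z₀ + w.
Then 2 − z = 2 − (z₀ + w) = (2 − z₀) − w = 6 − w.
f(z) = 1/(6 − w)^3 = (1/(6)^3) · (1 − w/(6))^{−3}.
By the binomial series (1−u)^{−3} = Σ_{n≥0} C(n+2, 2) u^n for |u|<1, with u = w/(6):
  c_n = C(n+2, 2) / (6)^(n+3).
  c_0 = 1/(6)^3 = 1/216.
  c_1 = 3/(6)^4 = 1/432.
  c_2 = 6/(6)^5 = 1/1296.
The series is valid for |w/d| < 1, i.e. |z − z₀| < |d|.
Radius of convergence: R = |2 − z₀| = |6| = 6 (distance from z₀ to the singularity z = 2).

c_0 = 1/216, c_1 = 1/432, c_2 = 1/1296; R = 6.


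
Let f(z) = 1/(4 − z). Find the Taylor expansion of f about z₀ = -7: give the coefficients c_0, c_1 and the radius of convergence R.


Let w = z − z₀, so z = z₀ + w.
Then 4 − z = 4 − (z₀ + w) = (4 − z₀) − w = 11 − w.
f(z) = 1/(11 − w) = (1/(11)) · 1/(1 − w/(11)) = Σ_{n≥0} w^n / (11)^(n+1).
So c_n = 1/(11)^(n+1):
  c_0 = 1/(11)^1 = 1/11.
  c_1 = 1/(11)^2 = 1/121.
The series is valid for |w/d| < 1, i.e. |z − z₀| < |d|.
Radius of convergence: R = |4 − z₀| = |11| = 11 (distance from z₀ to the singularity z = 4).

c_0 = 1/11, c_1 = 1/121; R = 11.


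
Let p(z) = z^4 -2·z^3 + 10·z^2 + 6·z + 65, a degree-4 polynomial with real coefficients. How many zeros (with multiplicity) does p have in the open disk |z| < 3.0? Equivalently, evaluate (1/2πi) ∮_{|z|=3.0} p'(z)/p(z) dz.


The zeros of p are: (2 + 3i), (2 - 3i), (-1 + 2i), (-1 - 2i).
Their magnitudes are: 3.606, 3.606, 2.236, 2.236.
Zeros with |z| < R = 3.0: (-1 + 2i), (-1 - 2i).
Count = 2.
By the argument principle, (1/2πi) ∮_{|z|=R} p'(z)/p(z) dz equals exactly this count.

Number of zeros inside |z| < 3.0: 2.


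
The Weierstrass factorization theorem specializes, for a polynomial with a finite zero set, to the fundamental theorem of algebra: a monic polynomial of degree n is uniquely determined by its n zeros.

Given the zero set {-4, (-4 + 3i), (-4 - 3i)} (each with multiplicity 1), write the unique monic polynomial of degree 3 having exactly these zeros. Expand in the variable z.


The polynomial is p(z) = ∏_{α ∈ S} (z − α), where S = {-4, (-4 + 3i), (-4 - 3i)}.
Expanding the product yields: p(z) = z^3 + 12·z^2 + 57·z + 100.
Note conjugate pairs combine to real quadratics: (z − (-4+3i))(z − (-4−3i)) = z² + 8z + 25.
The resulting polynomial has degree 3 and real coefficients as required.

p(z) = z^3 + 12·z^2 + 57·z + 100.


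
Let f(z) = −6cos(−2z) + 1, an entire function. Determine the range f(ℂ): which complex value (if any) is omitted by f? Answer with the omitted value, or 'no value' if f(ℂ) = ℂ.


Little Picard bounds the complement of f(ℂ) to at most one point.
cos is entire and surjective onto ℂ: for every w ∈ ℂ, cos(ζ) = w has a solution ζ ∈ ℂ (e.g., via the complex inverse arccos). With ζ = −2z this gives z = ζ/(-2). Then -6·cos(−2z) takes every value in -6·ℂ = ℂ, and adding 1 is a bijection of ℂ. So f is surjective and omits no value. (Note: only on the real line is cos bounded by [−1, 1].)

Omitted value: no value.


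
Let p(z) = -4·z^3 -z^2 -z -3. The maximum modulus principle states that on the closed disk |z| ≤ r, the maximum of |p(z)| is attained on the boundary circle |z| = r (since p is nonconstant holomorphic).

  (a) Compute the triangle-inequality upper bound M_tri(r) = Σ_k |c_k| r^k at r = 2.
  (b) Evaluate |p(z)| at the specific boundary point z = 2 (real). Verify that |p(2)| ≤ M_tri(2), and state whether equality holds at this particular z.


Coefficients: c_0 = -3, c_1 = -1, c_2 = -1, c_3 = -4. Radius r = 2.
Part (a). Triangle bound: M_tri(r) = Σ_k |c_k| r^k
  = |-3|·2^0 + |-1|·2^1 + |-1|·2^2 + |-4|·2^3
  = 3 + 2 + 4 + 32 = 41.
This bounds M(r) := max_{|z|=r} |p(z)| from above; equality holds iff all terms c_k z^k can be made to align in phase at a single z on |z|=r.
Part (b). At z = 2 (real, on the circle |z| = r):
  p(2) = (-3)·2^0 + (-1)·2^1 + (-1)·2^2 + (-4)·2^3 = -41.
  |p(2)| = 41.
Since all nonzero coefficients share the same sign, |p(2)| = 41 = M_tri(2); the triangle bound is attained at z = 2, so in fact M(r) = 41.

M_tri(2) = 41; |p(2)| = 41; equality at z=2: yes.


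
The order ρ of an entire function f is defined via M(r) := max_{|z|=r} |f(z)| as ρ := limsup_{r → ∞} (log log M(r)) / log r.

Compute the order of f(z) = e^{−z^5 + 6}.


|e^{−z^5 + 6}| = e^{Re(-1·z^5) + 6} ≤ e^{1|z|^5 + 6} = e^{1r^5 + 6} on |z| = r, so ρ ≤ 5. Choosing z on |z|=r so that -1·z^5 is real positive (always possible by picking arg z appropriately) gives |f(z)| = e^{1r^5 + 6}, matching the bound. The additive constant 6 does not affect log log M(r) ~ 5·log r. Hence ρ = 5.
Therefore ρ = 5.

Order ρ = 5.


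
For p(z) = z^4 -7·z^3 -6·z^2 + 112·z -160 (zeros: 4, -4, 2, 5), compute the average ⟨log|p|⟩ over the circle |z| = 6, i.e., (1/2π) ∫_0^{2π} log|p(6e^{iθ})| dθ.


Zeros: -4, 2, 4, 5; r = 6.
Inside |z| < r: -4, 2, 4, 5. Outside (|z| ≥ r): ∅.
p(0) = -160, so log|p(0)| = log(160) = 5.0752.
Apply Jensen: I(r) = log|p(0)| + Σ_k log(r/|z_k|), summed over zeros inside |z| < r.
  log(r/|z_k|) for z_k = 4: log(6/4) = 0.4055
  log(r/|z_k|) for z_k = -4: log(6/4) = 0.4055
  log(r/|z_k|) for z_k = 2: log(6/2) = 1.0986
  log(r/|z_k|) for z_k = 5: log(6/5) = 0.1823
Sum over inside zeros: 2.0919.
I(r) = log|p(0)| + (inside sum) = 5.0752 + 2.0919 = 7.1670.
Closed form (all zeros inside, monic): I(r) = n·log(r) = 4·log(6) = 7.1670. ✓

I(r) ≈ 7.1670.


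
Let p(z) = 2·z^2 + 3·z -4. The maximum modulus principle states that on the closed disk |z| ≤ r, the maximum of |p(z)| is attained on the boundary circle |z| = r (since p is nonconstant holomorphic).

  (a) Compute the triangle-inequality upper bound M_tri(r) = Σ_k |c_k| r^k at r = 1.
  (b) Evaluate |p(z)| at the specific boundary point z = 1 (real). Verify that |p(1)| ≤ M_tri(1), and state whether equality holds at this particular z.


Coefficients: c_0 = -4, c_1 = 3, c_2 = 2. Radius r = 1.
Part (a). Triangle bound: M_tri(r) = Σ_k |c_k| r^k
  = |-4|·1^0 + |3|·1^1 + |2|·1^2
  = 4 + 3 + 2 = 9.
This bounds M(r) := max_{|z|=r} |p(z)| from above; equality holds iff all terms c_k z^k can be made to align in phase at a single z on |z|=r.
Part (b). At z = 1 (real, on the circle |z| = r):
  p(1) = (-4)·1^0 + (3)·1^1 + (2)·1^2 = 1.
  |p(1)| = 1.
Check: |p(1)| = 1 ≤ 9 = M_tri(1). ✓ Equality does not hold at z = 1 (the coefficients have mixed signs, so the terms do not all align in phase there).

M_tri(1) = 9; |p(1)| = 1; equality at z=1: no.


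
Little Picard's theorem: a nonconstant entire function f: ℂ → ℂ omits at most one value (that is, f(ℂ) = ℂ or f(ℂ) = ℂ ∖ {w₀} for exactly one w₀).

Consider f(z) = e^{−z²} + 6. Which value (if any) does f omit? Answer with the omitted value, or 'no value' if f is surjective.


Little Picard bounds the complement of f(ℂ) to at most one point.
The exponent g(z) = −z² is a nonconstant polynomial, hence surjective onto ℂ. So e^{g(z)} takes every value in {e^w : w ∈ ℂ} = ℂ ∖ {0}. Adding 6 shifts the range to ℂ ∖ {6}. f omits exactly 6.

Omitted value: 6.


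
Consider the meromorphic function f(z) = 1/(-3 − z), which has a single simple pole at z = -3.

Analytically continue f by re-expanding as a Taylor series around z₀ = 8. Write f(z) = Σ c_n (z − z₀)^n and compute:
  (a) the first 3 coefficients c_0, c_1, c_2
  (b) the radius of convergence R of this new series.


Let w = z − z₀, so z = z₀ + w.
Then -3 − z = -3 − (z₀ + w) = (-3 − z₀) − w = -11 − w.
f(z) = 1/(-11 − w) = (1/(-11)) · 1/(1 − w/(-11)) = Σ_{n≥0} w^n / (-11)^(n+1).
So c_n = 1/(-11)^(n+1):
  c_0 = 1/(-11)^1 = -1/11.
  c_1 = 1/(-11)^2 = 1/121.
  c_2 = 1/(-11)^3 = -1/1331.
The series is valid for |w/d| < 1, i.e. |z − z₀| < |d|.
Radius of convergence: R = |-3 − z₀| = |-11| = 11 (distance from z₀ to the singularity z = -3).

c_0 = -1/11, c_1 = 1/121, c_2 = -1/1331; R = 11.


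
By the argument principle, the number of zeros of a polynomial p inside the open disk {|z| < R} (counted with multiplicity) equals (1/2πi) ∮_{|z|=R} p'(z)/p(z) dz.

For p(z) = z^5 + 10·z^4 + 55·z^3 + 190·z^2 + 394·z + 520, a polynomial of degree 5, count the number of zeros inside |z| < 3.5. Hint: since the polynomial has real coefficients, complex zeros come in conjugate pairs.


The zeros of p are: (-2 + 3i), (-2 - 3i), (-1 + 3i), (-1 - 3i), -4.
Their magnitudes are: 3.606, 3.606, 3.162, 3.162, 4.
Zeros with |z| < R = 3.5: (-1 + 3i), (-1 - 3i).
Count = 2.
By the argument principle, (1/2πi) ∮_{|z|=R} p'(z)/p(z) dz equals exactly this count.

Number of zeros inside |z| < 3.5: 2.


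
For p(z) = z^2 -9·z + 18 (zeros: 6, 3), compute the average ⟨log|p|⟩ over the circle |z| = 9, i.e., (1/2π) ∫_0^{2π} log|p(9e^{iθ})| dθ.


Zeros: 3, 6; r = 9.
Inside |z| < r: 3, 6. Outside (|z| ≥ r): ∅.
p(0) = 18, so log|p(0)| = log(18) = 2.8904.
Apply Jensen: I(r) = log|p(0)| + Σ_k log(r/|z_k|), summed over zeros inside |z| < r.
  log(r/|z_k|) for z_k = 6: log(9/6) = 0.4055
  log(r/|z_k|) for z_k = 3: log(9/3) = 1.0986
Sum over inside zeros: 1.5041.
I(r) = log|p(0)| + (inside sum) = 2.8904 + 1.5041 = 4.3944.
Closed form (all zeros inside, monic): I(r) = n·log(r) = 2·log(9) = 4.3944. ✓

I(r) ≈ 4.3944.


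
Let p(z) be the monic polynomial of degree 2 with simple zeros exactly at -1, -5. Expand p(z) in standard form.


The polynomial is p(z) = ∏_{α ∈ S} (z − α), where S = {-1, -5}.
Expanding the product yields: p(z) = z^2 + 6·z + 5.
The resulting polynomial has degree 2 and real coefficients as required.

p(z) = z^2 + 6·z + 5.


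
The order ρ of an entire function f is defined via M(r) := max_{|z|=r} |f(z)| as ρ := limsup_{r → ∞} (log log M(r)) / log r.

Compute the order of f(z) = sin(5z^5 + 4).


Write sin(w) = (e^{iw} ± e^{−iw})/(2 or 2i), so |sin(w)| ≤ e^{|w|}. With w = 5z^5 + 4, |w| ≤ 5r^5 + 4 on |z|=r, giving M(r) ≤ e^{5r^5 + 4} and ρ ≤ 5. For the lower bound, choose z on |z|=r with 5z^5 purely imaginary of modulus 5r^5; then |sin(5z^5 + 4)| grows like e^{5r^5}/2, so ρ ≥ 5. Hence ρ = 5.
Therefore ρ = 5.

Order ρ = 5.


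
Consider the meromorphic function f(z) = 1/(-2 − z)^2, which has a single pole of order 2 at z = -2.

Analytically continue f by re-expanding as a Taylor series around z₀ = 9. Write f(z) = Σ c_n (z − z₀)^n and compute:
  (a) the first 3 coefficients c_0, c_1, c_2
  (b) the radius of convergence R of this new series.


Let w = z − z₀, so z = z₀ + w.
Then -2 − z = -2 − (z₀ + w) = (-2 − z₀) − w = -11 − w.
f(z) = 1/(-11 − w)^2 = (1/(-11)^2) · (1 − w/(-11))^{−2}.
By the binomial series (1−u)^{−2} = Σ_{n≥0} C(n+1, 1) u^n for |u|<1, with u = w/(-11):
  c_n = C(n+1, 1) / (-11)^(n+2).
  c_0 = 1/(-11)^2 = 1/121.
  c_1 = 2/(-11)^3 = -2/1331.
  c_2 = 3/(-11)^4 = 3/14641.
The series is valid for |w/d| < 1, i.e. |z − z₀| < |d|.
Radius of convergence: R = |-2 − z₀| = |-11| = 11 (distance from z₀ to the singularity z = -2).

c_0 = 1/121, c_1 = -2/1331, c_2 = 3/14641; R = 11.


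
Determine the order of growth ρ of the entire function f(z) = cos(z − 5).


cos(w) is a linear combination of e^{iw} and e^{−iw} (or e^w, e^{−w} in the hyperbolic case), so |cos(w)| ≤ e^{|w|}. With w = z − 5, |w| ≤ 1|z| + 5 = 1r + 5 on |z| = r, giving M(r) ≤ e^{1r + 5}, so ρ ≤ 1. On a suitable ray (z = it for sin/cos; z = t for sinh/cosh, t real → ∞), |cos(z − 5)| grows like e^{1|t|}/2, so ρ ≥ 1. Hence ρ = 1.
Therefore ρ = 1.

Order ρ = 1.


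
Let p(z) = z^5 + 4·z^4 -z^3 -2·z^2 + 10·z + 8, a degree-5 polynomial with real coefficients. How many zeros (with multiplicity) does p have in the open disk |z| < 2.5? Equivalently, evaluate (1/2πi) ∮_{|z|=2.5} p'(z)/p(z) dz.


The zeros of p are: -1, (1 + 1i), (1 - 1i), -1, -4.
Their magnitudes are: 1, 1.414, 1.414, 1, 4.
Zeros with |z| < R = 2.5: -1, (1 + 1i), (1 - 1i), -1.
Count = 4.
By the argument principle, (1/2πi) ∮_{|z|=R} p'(z)/p(z) dz equals exactly this count.

Number of zeros inside |z| < 2.5: 4.


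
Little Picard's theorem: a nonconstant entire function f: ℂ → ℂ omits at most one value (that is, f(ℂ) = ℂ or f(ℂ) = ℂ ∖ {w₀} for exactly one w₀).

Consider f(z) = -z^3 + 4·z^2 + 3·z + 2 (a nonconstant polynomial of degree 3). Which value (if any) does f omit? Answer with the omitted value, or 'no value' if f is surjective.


Little Picard bounds the complement of f(ℂ) to at most one point.
For every w ∈ ℂ, the equation p(z) − w = 0 is a nonconstant polynomial in z and hence has at least one root by the fundamental theorem of algebra. So p is surjective onto ℂ, omitting no value.

Omitted value: no value.


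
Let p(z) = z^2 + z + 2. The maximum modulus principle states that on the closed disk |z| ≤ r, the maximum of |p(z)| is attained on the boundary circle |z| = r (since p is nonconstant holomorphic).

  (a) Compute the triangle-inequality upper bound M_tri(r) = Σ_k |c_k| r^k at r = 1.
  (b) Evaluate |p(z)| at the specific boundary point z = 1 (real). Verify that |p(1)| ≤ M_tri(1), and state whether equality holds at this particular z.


Coefficients: c_0 = 2, c_1 = 1, c_2 = 1. Radius r = 1.
Part (a). Triangle bound: M_tri(r) = Σ_k |c_k| r^k
  = |2|·1^0 + |1|·1^1 + |1|·1^2
  = 2 + 1 + 1 = 4.
This bounds M(r) := max_{|z|=r} |p(z)| from above; equality holds iff all terms c_k z^k can be made to align in phase at a single z on |z|=r.
Part (b). At z = 1 (real, on the circle |z| = r):
  p(1) = (2)·1^0 + (1)·1^1 + (1)·1^2 = 4.
  |p(1)| = 4.
Since all nonzero coefficients share the same sign, |p(1)| = 4 = M_tri(1); the triangle bound is attained at z = 1, so in fact M(r) = 4.

M_tri(1) = 4; |p(1)| = 4; equality at z=1: yes.


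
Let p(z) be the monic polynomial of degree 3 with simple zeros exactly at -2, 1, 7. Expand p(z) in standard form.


The polynomial is p(z) = ∏_{α ∈ S} (z − α), where S = {-2, 1, 7}.
Expanding the product yields: p(z) = z^3 -6·z^2 -9·z + 14.
The resulting polynomial has degree 3 and real coefficients as required.

p(z) = z^3 -6·z^2 -9·z + 14.


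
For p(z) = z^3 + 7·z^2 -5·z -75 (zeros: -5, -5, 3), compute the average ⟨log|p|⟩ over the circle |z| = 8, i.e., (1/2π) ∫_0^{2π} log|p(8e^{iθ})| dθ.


Zeros: -5, -5, 3; r = 8.
Inside |z| < r: -5, -5, 3. Outside (|z| ≥ r): ∅.
p(0) = -75, so log|p(0)| = log(75) = 4.3175.
Apply Jensen: I(r) = log|p(0)| + Σ_k log(r/|z_k|), summed over zeros inside |z| < r.
  log(r/|z_k|) for z_k = -5: log(8/5) = 0.4700
  log(r/|z_k|) for z_k = -5: log(8/5) = 0.4700
  log(r/|z_k|) for z_k = 3: log(8/3) = 0.9808
Sum over inside zeros: 1.9208.
I(r) = log|p(0)| + (inside sum) = 4.3175 + 1.9208 = 6.2383.
Closed form (all zeros inside, monic): I(r) = n·log(r) = 3·log(8) = 6.2383. ✓

I(r) ≈ 6.2383.


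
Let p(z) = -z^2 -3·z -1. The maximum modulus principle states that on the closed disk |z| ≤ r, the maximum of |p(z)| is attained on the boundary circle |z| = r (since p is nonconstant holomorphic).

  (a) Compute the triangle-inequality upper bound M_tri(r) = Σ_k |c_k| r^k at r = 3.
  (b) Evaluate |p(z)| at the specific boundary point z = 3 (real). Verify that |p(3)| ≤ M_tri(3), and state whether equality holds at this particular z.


Coefficients: c_0 = -1, c_1 = -3, c_2 = -1. Radius r = 3.
Part (a). Triangle bound: M_tri(r) = Σ_k |c_k| r^k
  = |-1|·3^0 + |-3|·3^1 + |-1|·3^2
  = 1 + 9 + 9 = 19.
This bounds M(r) := max_{|z|=r} |p(z)| from above; equality holds iff all terms c_k z^k can be made to align in phase at a single z on |z|=r.
Part (b). At z = 3 (real, on the circle |z| = r):
  p(3) = (-1)·3^0 + (-3)·3^1 + (-1)·3^2 = -19.
  |p(3)| = 19.
Since all nonzero coefficients share the same sign, |p(3)| = 19 = M_tri(3); the triangle bound is attained at z = 3, so in fact M(r) = 19.

M_tri(3) = 19; |p(3)| = 19; equality at z=3: yes.


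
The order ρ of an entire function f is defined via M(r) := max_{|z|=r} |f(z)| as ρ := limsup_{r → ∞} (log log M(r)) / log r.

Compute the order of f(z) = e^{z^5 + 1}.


|e^{z^5 + 1}| = e^{Re(1·z^5) + 1} ≤ e^{1|z|^5 + 1} = e^{1r^5 + 1} on |z| = r, so ρ ≤ 5. Choosing z on |z|=r so that 1·z^5 is real positive (always possible by picking arg z appropriately) gives |f(z)| = e^{1r^5 + 1}, matching the bound. The additive constant 1 does not affect log log M(r) ~ 5·log r. Hence ρ = 5.
Therefore ρ = 5.

Order ρ = 5.


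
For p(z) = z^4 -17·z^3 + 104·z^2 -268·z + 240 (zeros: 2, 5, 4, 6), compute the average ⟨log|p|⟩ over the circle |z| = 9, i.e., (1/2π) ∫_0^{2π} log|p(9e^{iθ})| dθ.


Zeros: 2, 4, 5, 6; r = 9.
Inside |z| < r: 2, 4, 5, 6. Outside (|z| ≥ r): ∅.
p(0) = 240, so log|p(0)| = log(240) = 5.4806.
Apply Jensen: I(r) = log|p(0)| + Σ_k log(r/|z_k|), summed over zeros inside |z| < r.
  log(r/|z_k|) for z_k = 2: log(9/2) = 1.5041
  log(r/|z_k|) for z_k = 5: log(9/5) = 0.5878
  log(r/|z_k|) for z_k = 4: log(9/4) = 0.8109
  log(r/|z_k|) for z_k = 6: log(9/6) = 0.4055
Sum over inside zeros: 3.3083.
I(r) = log|p(0)| + (inside sum) = 5.4806 + 3.3083 = 8.7889.
Closed form (all zeros inside, monic): I(r) = n·log(r) = 4·log(9) = 8.7889. ✓

I(r) ≈ 8.7889.


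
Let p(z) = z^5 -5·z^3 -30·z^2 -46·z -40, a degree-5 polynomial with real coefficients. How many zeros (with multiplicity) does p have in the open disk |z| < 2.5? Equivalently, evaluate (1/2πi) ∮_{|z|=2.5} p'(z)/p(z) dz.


The zeros of p are: (-1 + 2i), (-1 - 2i), (-1 + 1i), (-1 - 1i), 4.
Their magnitudes are: 2.236, 2.236, 1.414, 1.414, 4.
Zeros with |z| < R = 2.5: (-1 + 2i), (-1 - 2i), (-1 + 1i), (-1 - 1i).
Count = 4.
By the argument principle, (1/2πi) ∮_{|z|=R} p'(z)/p(z) dz equals exactly this count.

Number of zeros inside |z| < 2.5: 4.


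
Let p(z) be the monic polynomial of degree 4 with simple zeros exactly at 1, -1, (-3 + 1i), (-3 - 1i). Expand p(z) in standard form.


The polynomial is p(z) = ∏_{α ∈ S} (z − α), where S = {1, -1, (-3 + 1i), (-3 - 1i)}.
Expanding the product yields: p(z) = z^4 + 6·z^3 + 9·z^2 -6·z -10.
Note conjugate pairs combine to real quadratics: (z − (-3+1i))(z − (-3−1i)) = z² + 6z + 10.
The resulting polynomial has degree 4 and real coefficients as required.

p(z) = z^4 + 6·z^3 + 9·z^2 -6·z -10.


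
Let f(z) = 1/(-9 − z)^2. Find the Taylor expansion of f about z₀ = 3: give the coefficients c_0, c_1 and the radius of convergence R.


Let w = z − z₀, so z = z₀ + w.
Then -9 − z = -9 − (z₀ + w) = (-9 − z₀) − w = -12 − w.
f(z) = 1/(-12 − w)^2 = (1/(-12)^2) · (1 − w/(-12))^{−2}.
By the binomial series (1−u)^{−2} = Σ_{n≥0} C(n+1, 1) u^n for |u|<1, with u = w/(-12):
  c_n = C(n+1, 1) / (-12)^(n+2).
  c_0 = 1/(-12)^2 = 1/144.
  c_1 = 2/(-12)^3 = -1/864.
The series is valid for |w/d| < 1, i.e. |z − z₀| < |d|.
Radius of convergence: R = |-9 − z₀| = |-12| = 12 (distance from z₀ to the singularity z = -9).

c_0 = 1/144, c_1 = -1/864; R = 12.


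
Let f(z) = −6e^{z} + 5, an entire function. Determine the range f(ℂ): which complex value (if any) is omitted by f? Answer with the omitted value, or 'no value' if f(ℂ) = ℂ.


Little Picard bounds the complement of f(ℂ) to at most one point.
e^{z} is never zero on ℂ, so -6·e^{z} takes every value in ℂ ∖ {0}. Adding 5 shifts the range to ℂ ∖ {5}. Thus f omits exactly the value 5.

Omitted value: 5.


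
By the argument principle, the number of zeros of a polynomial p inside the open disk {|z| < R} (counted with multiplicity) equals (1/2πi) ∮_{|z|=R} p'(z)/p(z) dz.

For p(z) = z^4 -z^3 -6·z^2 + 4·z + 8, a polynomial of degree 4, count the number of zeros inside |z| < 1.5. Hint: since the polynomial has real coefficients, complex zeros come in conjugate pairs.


The zeros of p are: 2, -2, 2, -1.
Their magnitudes are: 2, 2, 2, 1.
Zeros with |z| < R = 1.5: -1.
Count = 1.
By the argument principle, (1/2πi) ∮_{|z|=R} p'(z)/p(z) dz equals exactly this count.

Number of zeros inside |z| < 1.5: 1.


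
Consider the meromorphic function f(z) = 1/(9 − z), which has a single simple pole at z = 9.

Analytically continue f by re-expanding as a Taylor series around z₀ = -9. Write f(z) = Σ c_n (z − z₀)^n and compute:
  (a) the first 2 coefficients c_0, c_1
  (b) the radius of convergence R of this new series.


Let w = z − z₀, so z = z₀ + w.
Then 9 − z = 9 − (z₀ + w) = (9 − z₀) − w = 18 − w.
f(z) = 1/(18 − w) = (1/(18)) · 1/(1 − w/(18)) = Σ_{n≥0} w^n / (18)^(n+1).
So c_n = 1/(18)^(n+1):
  c_0 = 1/(18)^1 = 1/18.
  c_1 = 1/(18)^2 = 1/324.
The series is valid for |w/d| < 1, i.e. |z − z₀| < |d|.
Radius of convergence: R = |9 − z₀| = |18| = 18 (distance from z₀ to the singularity z = 9).

c_0 = 1/18, c_1 = 1/324; R = 18.


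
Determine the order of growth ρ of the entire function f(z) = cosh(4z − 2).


cosh(w) is a linear combination of e^{iw} and e^{−iw} (or e^w, e^{−w} in the hyperbolic case), so |cosh(w)| ≤ e^{|w|}. With w = 4z − 2, |w| ≤ 4|z| + 2 = 4r + 2 on |z| = r, giving M(r) ≤ e^{4r + 2}, so ρ ≤ 1. On a suitable ray (z = it for sin/cos; z = t for sinh/cosh, t real → ∞), |cosh(4z − 2)| grows like e^{4|t|}/2, so ρ ≥ 1. Hence ρ = 1.
Therefore ρ = 1.

Order ρ = 1.


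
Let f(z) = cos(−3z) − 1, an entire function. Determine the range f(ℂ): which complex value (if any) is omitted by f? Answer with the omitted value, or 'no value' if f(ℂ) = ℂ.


Little Picard bounds the complement of f(ℂ) to at most one point.
cos is entire and surjective onto ℂ: for every w ∈ ℂ, cos(ζ) = w has a solution ζ ∈ ℂ (e.g., via the complex inverse arccos). With ζ = −3z this gives z = ζ/(-3). Then 1·cos(−3z) takes every value in 1·ℂ = ℂ, and adding -1 is a bijection of ℂ. So f is surjective and omits no value. (Note: only on the real line is cos bounded by [−1, 1].)

Omitted value: no value.


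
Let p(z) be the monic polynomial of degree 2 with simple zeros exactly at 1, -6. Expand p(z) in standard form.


The polynomial is p(z) = ∏_{α ∈ S} (z − α), where S = {1, -6}.
Expanding the product yields: p(z) = z^2 + 5·z -6.
The resulting polynomial has degree 2 and real coefficients as required.

p(z) = z^2 + 5·z -6.


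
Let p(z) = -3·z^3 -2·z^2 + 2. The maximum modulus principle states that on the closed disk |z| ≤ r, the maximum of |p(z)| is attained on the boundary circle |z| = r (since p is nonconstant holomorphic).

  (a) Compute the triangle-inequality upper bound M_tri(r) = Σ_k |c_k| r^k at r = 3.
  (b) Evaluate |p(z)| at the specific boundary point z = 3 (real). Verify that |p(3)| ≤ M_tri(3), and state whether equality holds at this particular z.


Coefficients: c_0 = 2, c_1 = 0, c_2 = -2, c_3 = -3. Radius r = 3.
Part (a). Triangle bound: M_tri(r) = Σ_k |c_k| r^k
  = |2|·3^0 + |0|·3^1 + |-2|·3^2 + |-3|·3^3
  = 2 + 0 + 18 + 81 = 101.
This bounds M(r) := max_{|z|=r} |p(z)| from above; equality holds iff all terms c_k z^k can be made to align in phase at a single z on |z|=r.
Part (b). At z = 3 (real, on the circle |z| = r):
  p(3) = (2)·3^0 + (0)·3^1 + (-2)·3^2 + (-3)·3^3 = -97.
  |p(3)| = 97.
Check: |p(3)| = 97 ≤ 101 = M_tri(3). ✓ Equality does not hold at z = 3 (the coefficients have mixed signs, so the terms do not all align in phase there).

M_tri(3) = 101; |p(3)| = 97; equality at z=3: no.


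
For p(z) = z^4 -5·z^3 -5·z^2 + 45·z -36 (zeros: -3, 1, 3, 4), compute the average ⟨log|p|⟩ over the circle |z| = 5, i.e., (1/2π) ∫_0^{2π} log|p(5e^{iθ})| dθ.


Zeros: -3, 1, 3, 4; r = 5.
Inside |z| < r: -3, 1, 3, 4. Outside (|z| ≥ r): ∅.
p(0) = -36, so log|p(0)| = log(36) = 3.5835.
Apply Jensen: I(r) = log|p(0)| + Σ_k log(r/|z_k|), summed over zeros inside |z| < r.
  log(r/|z_k|) for z_k = -3: log(5/3) = 0.5108
  log(r/|z_k|) for z_k = 1: log(5/1) = 1.6094
  log(r/|z_k|) for z_k = 3: log(5/3) = 0.5108
  log(r/|z_k|) for z_k = 4: log(5/4) = 0.2231
Sum over inside zeros: 2.8542.
I(r) = log|p(0)| + (inside sum) = 3.5835 + 2.8542 = 6.4378.
Closed form (all zeros inside, monic): I(r) = n·log(r) = 4·log(5) = 6.4378. ✓

I(r) ≈ 6.4378.


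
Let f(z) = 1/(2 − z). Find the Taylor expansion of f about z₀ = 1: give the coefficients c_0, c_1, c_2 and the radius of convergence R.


Let w = z − z₀, so z = z₀ + w.
Then 2 − z = 2 − (z₀ + w) = (2 − z₀) − w = 1 − w.
f(z) = 1/(1 − w) = (1/(1)) · 1/(1 − w/(1)) = Σ_{n≥0} w^n / (1)^(n+1).
So c_n = 1/(1)^(n+1):
  c_0 = 1/(1)^1 = 1.
  c_1 = 1/(1)^2 = 1.
  c_2 = 1/(1)^3 = 1.
The series is valid for |w/d| < 1, i.e. |z − z₀| < |d|.
Radius of convergence: R = |2 − z₀| = |1| = 1 (distance from z₀ to the singularity z = 2).

c_0 = 1, c_1 = 1, c_2 = 1; R = 1.


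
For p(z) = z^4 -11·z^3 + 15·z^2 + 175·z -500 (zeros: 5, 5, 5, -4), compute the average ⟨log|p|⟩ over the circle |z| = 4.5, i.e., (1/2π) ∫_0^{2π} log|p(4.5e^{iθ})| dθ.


Zeros: -4, 5, 5, 5; r = 4.5.
Inside |z| < r: -4. Outside (|z| ≥ r): 5, 5, 5.
p(0) = -500, so log|p(0)| = log(500) = 6.2146.
Apply Jensen: I(r) = log|p(0)| + Σ_k log(r/|z_k|), summed over zeros inside |z| < r.
  log(r/|z_k|) for z_k = -4: log(4.5/4) = 0.1178
  Outside zeros (5, 5, 5) contribute nothing to the Jensen sum.
Sum over inside zeros: 0.1178.
I(r) = log|p(0)| + (inside sum) = 6.2146 + 0.1178 = 6.3324.
Note: since some zeros are outside |z| ≤ r, the simplified n·log(r) form does NOT apply — only the inside zeros contribute.

I(r) ≈ 6.3324.


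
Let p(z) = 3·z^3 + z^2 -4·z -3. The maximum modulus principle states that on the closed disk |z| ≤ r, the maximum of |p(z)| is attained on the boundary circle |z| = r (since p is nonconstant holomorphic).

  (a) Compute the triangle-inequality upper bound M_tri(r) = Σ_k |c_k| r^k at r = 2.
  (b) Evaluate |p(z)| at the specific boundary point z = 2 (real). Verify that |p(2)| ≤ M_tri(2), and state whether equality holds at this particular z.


Coefficients: c_0 = -3, c_1 = -4, c_2 = 1, c_3 = 3. Radius r = 2.
Part (a). Triangle bound: M_tri(r) = Σ_k |c_k| r^k
  = |-3|·2^0 + |-4|·2^1 + |1|·2^2 + |3|·2^3
  = 3 + 8 + 4 + 24 = 39.
This bounds M(r) := max_{|z|=r} |p(z)| from above; equality holds iff all terms c_k z^k can be made to align in phase at a single z on |z|=r.
Part (b). At z = 2 (real, on the circle |z| = r):
  p(2) = (-3)·2^0 + (-4)·2^1 + (1)·2^2 + (3)·2^3 = 17.
  |p(2)| = 17.
Check: |p(2)| = 17 ≤ 39 = M_tri(2). ✓ Equality does not hold at z = 2 (the coefficients have mixed signs, so the terms do not all align in phase there).

M_tri(2) = 39; |p(2)| = 17; equality at z=2: no.


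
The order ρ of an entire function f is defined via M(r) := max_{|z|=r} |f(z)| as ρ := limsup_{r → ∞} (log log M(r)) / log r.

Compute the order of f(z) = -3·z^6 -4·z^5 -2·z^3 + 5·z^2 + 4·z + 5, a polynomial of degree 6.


|f(z)| ≤ Σ|c_k|·r^k = O(r^6) as r → ∞. Polynomial growth is O(e^{r^ε}) for every ε > 0 (since r^6/e^{r^ε} → 0), so ρ ≤ ε for all ε > 0, i.e. ρ = 0. Every nonconstant polynomial has order 0.
Therefore ρ = 0.

Order ρ = 0.


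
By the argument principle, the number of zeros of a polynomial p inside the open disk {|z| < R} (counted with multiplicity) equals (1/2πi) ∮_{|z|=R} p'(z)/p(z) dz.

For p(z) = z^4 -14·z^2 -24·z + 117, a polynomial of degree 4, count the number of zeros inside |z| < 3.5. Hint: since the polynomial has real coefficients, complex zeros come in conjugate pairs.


The zeros of p are: 3, (-3 + 2i), (-3 - 2i), 3.
Their magnitudes are: 3, 3.606, 3.606, 3.
Zeros with |z| < R = 3.5: 3, 3.
Count = 2.
By the argument principle, (1/2πi) ∮_{|z|=R} p'(z)/p(z) dz equals exactly this count.

Number of zeros inside |z| < 3.5: 2.


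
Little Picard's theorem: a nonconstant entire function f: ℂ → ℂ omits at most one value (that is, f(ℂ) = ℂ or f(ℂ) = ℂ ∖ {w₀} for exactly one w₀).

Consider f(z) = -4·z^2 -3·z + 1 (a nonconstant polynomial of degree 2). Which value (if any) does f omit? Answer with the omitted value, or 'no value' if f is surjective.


Little Picard bounds the complement of f(ℂ) to at most one point.
For every w ∈ ℂ, the equation p(z) − w = 0 is a nonconstant polynomial in z and hence has at least one root by the fundamental theorem of algebra. So p is surjective onto ℂ, omitting no value.

Omitted value: no value.


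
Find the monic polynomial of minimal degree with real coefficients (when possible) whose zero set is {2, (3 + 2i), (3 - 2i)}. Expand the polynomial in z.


The polynomial is p(z) = ∏_{α ∈ S} (z − α), where S = {2, (3 + 2i), (3 - 2i)}.
Expanding the product yields: p(z) = z^3 -8·z^2 + 25·z -26.
Note conjugate pairs combine to real quadratics: (z − (3+2i))(z − (3−2i)) = z² − 6z + 13.
The resulting polynomial has degree 3 and real coefficients as required.

p(z) = z^3 -8·z^2 + 25·z -26.


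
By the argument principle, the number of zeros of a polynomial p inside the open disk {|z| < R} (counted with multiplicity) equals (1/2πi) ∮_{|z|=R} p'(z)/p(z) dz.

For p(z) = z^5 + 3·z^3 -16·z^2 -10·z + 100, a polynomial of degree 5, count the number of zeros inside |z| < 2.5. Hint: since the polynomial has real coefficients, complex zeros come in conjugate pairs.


The zeros of p are: (2 + 1i), (2 - 1i), -2, (-1 + 3i), (-1 - 3i).
Their magnitudes are: 2.236, 2.236, 2, 3.162, 3.162.
Zeros with |z| < R = 2.5: (2 + 1i), (2 - 1i), -2.
Count = 3.
By the argument principle, (1/2πi) ∮_{|z|=R} p'(z)/p(z) dz equals exactly this count.

Number of zeros inside |z| < 2.5: 3.


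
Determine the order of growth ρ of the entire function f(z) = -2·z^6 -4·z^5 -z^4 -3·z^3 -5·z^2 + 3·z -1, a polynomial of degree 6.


|f(z)| ≤ Σ|c_k|·r^k = O(r^6) as r → ∞. Polynomial growth is O(e^{r^ε}) for every ε > 0 (since r^6/e^{r^ε} → 0), so ρ ≤ ε for all ε > 0, i.e. ρ = 0. Every nonconstant polynomial has order 0.
Therefore ρ = 0.

Order ρ = 0.


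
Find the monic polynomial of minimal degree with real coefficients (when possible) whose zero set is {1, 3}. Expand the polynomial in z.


The polynomial is p(z) = ∏_{α ∈ S} (z − α), where S = {1, 3}.
Expanding the product yields: p(z) = z^2 -4·z + 3.
The resulting polynomial has degree 2 and real coefficients as required.

p(z) = z^2 -4·z + 3.


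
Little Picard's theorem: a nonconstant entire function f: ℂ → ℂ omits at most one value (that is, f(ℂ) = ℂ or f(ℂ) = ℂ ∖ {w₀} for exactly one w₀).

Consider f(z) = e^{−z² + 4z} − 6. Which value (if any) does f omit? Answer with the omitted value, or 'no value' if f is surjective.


Little Picard bounds the complement of f(ℂ) to at most one point.
The exponent g(z) = −z² + 4z is a nonconstant polynomial, hence surjective onto ℂ. So e^{g(z)} takes every value in {e^w : w ∈ ℂ} = ℂ ∖ {0}. Adding -6 shifts the range to ℂ ∖ {-6}. f omits exactly -6.

Omitted value: -6.


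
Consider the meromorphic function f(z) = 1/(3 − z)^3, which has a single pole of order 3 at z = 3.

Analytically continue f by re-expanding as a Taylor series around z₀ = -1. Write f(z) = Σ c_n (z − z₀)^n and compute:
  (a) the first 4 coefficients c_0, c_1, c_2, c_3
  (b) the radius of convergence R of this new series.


Let w = z − z₀, so z = z₀ + w.
Then 3 − z = 3 − (z₀ + w) = (3 − z₀) − w = 4 − w.
f(z) = 1/(4 − w)^3 = (1/(4)^3) · (1 − w/(4))^{−3}.
By the binomial series (1−u)^{−3} = Σ_{n≥0} C(n+2, 2) u^n for |u|<1, with u = w/(4):
  c_n = C(n+2, 2) / (4)^(n+3).
  c_0 = 1/(4)^3 = 1/64.
  c_1 = 3/(4)^4 = 3/256.
  c_2 = 6/(4)^5 = 3/512.
  c_3 = 10/(4)^6 = 5/2048.
The series is valid for |w/d| < 1, i.e. |z − z₀| < |d|.
Radius of convergence: R = |3 − z₀| = |4| = 4 (distance from z₀ to the singularity z = 3).

c_0 = 1/64, c_1 = 3/256, c_2 = 3/512, c_3 = 5/2048; R = 4.


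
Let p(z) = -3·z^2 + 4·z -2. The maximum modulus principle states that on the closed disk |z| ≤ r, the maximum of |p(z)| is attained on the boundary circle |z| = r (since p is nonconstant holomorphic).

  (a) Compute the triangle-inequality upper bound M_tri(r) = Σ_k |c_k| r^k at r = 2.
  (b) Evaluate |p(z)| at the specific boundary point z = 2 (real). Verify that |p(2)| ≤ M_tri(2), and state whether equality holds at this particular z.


Coefficients: c_0 = -2, c_1 = 4, c_2 = -3. Radius r = 2.
Part (a). Triangle bound: M_tri(r) = Σ_k |c_k| r^k
  = |-2|·2^0 + |4|·2^1 + |-3|·2^2
  = 2 + 8 + 12 = 22.
This bounds M(r) := max_{|z|=r} |p(z)| from above; equality holds iff all terms c_k z^k can be made to align in phase at a single z on |z|=r.
Part (b). At z = 2 (real, on the circle |z| = r):
  p(2) = (-2)·2^0 + (4)·2^1 + (-3)·2^2 = -6.
  |p(2)| = 6.
Check: |p(2)| = 6 ≤ 22 = M_tri(2). ✓ Equality does not hold at z = 2 (the coefficients have mixed signs, so the terms do not all align in phase there).

M_tri(2) = 22; |p(2)| = 6; equality at z=2: no.


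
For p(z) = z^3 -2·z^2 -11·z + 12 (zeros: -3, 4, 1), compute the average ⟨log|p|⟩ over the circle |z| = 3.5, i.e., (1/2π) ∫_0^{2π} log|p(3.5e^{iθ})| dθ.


Zeros: -3, 1, 4; r = 3.5.
Inside |z| < r: -3, 1. Outside (|z| ≥ r): 4.
p(0) = 12, so log|p(0)| = log(12) = 2.4849.
Apply Jensen: I(r) = log|p(0)| + Σ_k log(r/|z_k|), summed over zeros inside |z| < r.
  log(r/|z_k|) for z_k = -3: log(3.5/3) = 0.1542
  log(r/|z_k|) for z_k = 1: log(3.5/1) = 1.2528
  Outside zeros (4) contribute nothing to the Jensen sum.
Sum over inside zeros: 1.4069.
I(r) = log|p(0)| + (inside sum) = 2.4849 + 1.4069 = 3.8918.
Note: since some zeros are outside |z| ≤ r, the simplified n·log(r) form does NOT apply — only the inside zeros contribute.

I(r) ≈ 3.8918.


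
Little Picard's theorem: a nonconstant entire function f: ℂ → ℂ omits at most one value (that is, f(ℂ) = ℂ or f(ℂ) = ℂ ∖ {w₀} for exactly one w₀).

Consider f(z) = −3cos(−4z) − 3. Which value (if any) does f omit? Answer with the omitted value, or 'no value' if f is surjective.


Little Picard bounds the complement of f(ℂ) to at most one point.
cos is entire and surjective onto ℂ: for every w ∈ ℂ, cos(ζ) = w has a solution ζ ∈ ℂ (e.g., via the complex inverse arccos). With ζ = −4z this gives z = ζ/(-4). Then -3·cos(−4z) takes every value in -3·ℂ = ℂ, and adding -3 is a bijection of ℂ. So f is surjective and omits no value. (Note: only on the real line is cos bounded by [−1, 1].)

Omitted value: no value.


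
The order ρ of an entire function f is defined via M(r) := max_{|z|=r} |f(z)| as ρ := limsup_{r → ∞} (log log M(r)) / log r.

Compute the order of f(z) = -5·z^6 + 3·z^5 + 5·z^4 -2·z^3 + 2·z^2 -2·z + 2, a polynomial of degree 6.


|f(z)| ≤ Σ|c_k|·r^k = O(r^6) as r → ∞. Polynomial growth is O(e^{r^ε}) for every ε > 0 (since r^6/e^{r^ε} → 0), so ρ ≤ ε for all ε > 0, i.e. ρ = 0. Every nonconstant polynomial has order 0.
Therefore ρ = 0.

Order ρ = 0.


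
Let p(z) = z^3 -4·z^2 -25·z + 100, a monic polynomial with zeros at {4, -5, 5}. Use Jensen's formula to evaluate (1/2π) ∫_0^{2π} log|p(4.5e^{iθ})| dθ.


Zeros: -5, 4, 5; r = 4.5.
Inside |z| < r: 4. Outside (|z| ≥ r): -5, 5.
p(0) = 100, so log|p(0)| = log(100) = 4.6052.
Apply Jensen: I(r) = log|p(0)| + Σ_k log(r/|z_k|), summed over zeros inside |z| < r.
  log(r/|z_k|) for z_k = 4: log(4.5/4) = 0.1178
  Outside zeros (-5, 5) contribute nothing to the Jensen sum.
Sum over inside zeros: 0.1178.
I(r) = log|p(0)| + (inside sum) = 4.6052 + 0.1178 = 4.7230.
Note: since some zeros are outside |z| ≤ r, the simplified n·log(r) form does NOT apply — only the inside zeros contribute.

I(r) ≈ 4.7230.


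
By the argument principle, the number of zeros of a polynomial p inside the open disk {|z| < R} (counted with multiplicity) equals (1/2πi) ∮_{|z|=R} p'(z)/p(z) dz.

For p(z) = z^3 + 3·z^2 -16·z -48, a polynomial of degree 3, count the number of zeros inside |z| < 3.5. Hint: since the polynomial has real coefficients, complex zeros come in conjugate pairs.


The zeros of p are: -3, -4, 4.
Their magnitudes are: 3, 4, 4.
Zeros with |z| < R = 3.5: -3.
Count = 1.
By the argument principle, (1/2πi) ∮_{|z|=R} p'(z)/p(z) dz equals exactly this count.

Number of zeros inside |z| < 3.5: 1.


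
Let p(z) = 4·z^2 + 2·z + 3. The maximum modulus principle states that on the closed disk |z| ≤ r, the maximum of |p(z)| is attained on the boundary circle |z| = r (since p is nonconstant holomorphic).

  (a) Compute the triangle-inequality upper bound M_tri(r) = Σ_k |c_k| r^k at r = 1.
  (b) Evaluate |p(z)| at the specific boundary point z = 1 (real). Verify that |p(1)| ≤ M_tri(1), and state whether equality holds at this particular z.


Coefficients: c_0 = 3, c_1 = 2, c_2 = 4. Radius r = 1.
Part (a). Triangle bound: M_tri(r) = Σ_k |c_k| r^k
  = |3|·1^0 + |2|·1^1 + |4|·1^2
  = 3 + 2 + 4 = 9.
This bounds M(r) := max_{|z|=r} |p(z)| from above; equality holds iff all terms c_k z^k can be made to align in phase at a single z on |z|=r.
Part (b). At z = 1 (real, on the circle |z| = r):
  p(1) = (3)·1^0 + (2)·1^1 + (4)·1^2 = 9.
  |p(1)| = 9.
Since all nonzero coefficients share the same sign, |p(1)| = 9 = M_tri(1); the triangle bound is attained at z = 1, so in fact M(r) = 9.

M_tri(1) = 9; |p(1)| = 9; equality at z=1: yes.


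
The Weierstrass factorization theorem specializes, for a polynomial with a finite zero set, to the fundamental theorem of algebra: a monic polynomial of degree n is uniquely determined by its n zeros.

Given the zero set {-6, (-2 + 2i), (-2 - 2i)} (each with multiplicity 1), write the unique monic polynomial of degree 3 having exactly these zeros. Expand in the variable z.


The polynomial is p(z) = ∏_{α ∈ S} (z − α), where S = {-6, (-2 + 2i), (-2 - 2i)}.
Expanding the product yields: p(z) = z^3 + 10·z^2 + 32·z + 48.
Note conjugate pairs combine to real quadratics: (z − (-2+2i))(z − (-2−2i)) = z² + 4z + 8.
The resulting polynomial has degree 3 and real coefficients as required.

p(z) = z^3 + 10·z^2 + 32·z + 48.
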